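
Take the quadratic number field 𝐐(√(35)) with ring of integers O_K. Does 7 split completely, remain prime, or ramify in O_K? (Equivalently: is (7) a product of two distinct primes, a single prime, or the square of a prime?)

ramified — (7) = 𝔭²

Since 35 ≢ 1 mod 4, the ring of integers is ℤ[√35] with discriminant 4·35 = 140.
Ramification test: 7 | 140. The prime 7 ramifies in K.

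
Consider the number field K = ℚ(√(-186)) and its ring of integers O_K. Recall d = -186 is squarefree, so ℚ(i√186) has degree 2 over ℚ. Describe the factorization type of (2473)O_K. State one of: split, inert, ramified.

2473 remains inert

-186 mod 4 = 2, hence disc K = 4·(-186) = -744 and O_K = ℤ[√-186].
disc(K) = -744 is not divisible by 2473; 2473 is unramified.
Legendre symbol by Euler's criterion: (-186/2473) ≡ (-186)^1236 ≡ 2472 (mod 2473), i.e. (-186/2473) = -1.
d is a non-residue mod p, hence 2473 remains inert in O_K.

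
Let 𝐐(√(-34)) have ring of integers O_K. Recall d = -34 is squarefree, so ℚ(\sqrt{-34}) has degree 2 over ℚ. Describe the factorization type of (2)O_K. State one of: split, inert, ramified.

ramified

d = -34 ≡ 2 (mod 4), so O_K = ℤ[√-34] and disc(K) = 4d = -136.
Ramification test: 2 | -136. The prime 2 ramifies in K.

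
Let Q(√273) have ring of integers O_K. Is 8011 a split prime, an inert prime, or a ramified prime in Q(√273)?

d = 273 ≡ 1 (mod 4), so O_K = ℤ[(1+√273)/2] and disc(K) = d = 273.
Since gcd(8011, 273) = 1 the prime 8011 does not ramify.
Compute (273/8011) via Euler: 273^((8011-1)/2) mod 8011 = 8010, so (273/8011) = -1.
(273/8011) = -1, so 8011 is inert.

remains prime (inert)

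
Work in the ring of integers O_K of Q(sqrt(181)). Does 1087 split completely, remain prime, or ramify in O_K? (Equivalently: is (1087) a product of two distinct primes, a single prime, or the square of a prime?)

p splits

d = 181 ≡ 1 (mod 4), so O_K = ℤ[(1+√181)/2] and disc(K) = d = 181.
disc(K) = 181 is not divisible by 1087; 1087 is unramified.
Legendre symbol by Euler's criterion: (181/1087) ≡ 181^543 ≡ 1 (mod 1087), i.e. (181/1087) = 1.
Legendre symbol 1 ⇒ 1087 is split.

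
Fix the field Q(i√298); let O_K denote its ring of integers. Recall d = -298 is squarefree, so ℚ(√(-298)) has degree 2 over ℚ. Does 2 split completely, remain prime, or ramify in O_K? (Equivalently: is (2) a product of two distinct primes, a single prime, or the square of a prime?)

2 is ramified

d = -298 ≡ 2 (mod 4), so O_K = ℤ[√-298] and disc(K) = 4d = -1192.
2 divides disc(K) = -1192, so 2 ramifies.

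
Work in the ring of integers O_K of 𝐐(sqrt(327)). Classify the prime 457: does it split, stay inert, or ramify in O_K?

Since 327 ≢ 1 mod 4, the ring of integers is ℤ[√327] with discriminant 4·327 = 1308.
disc(K) = 1308 is not divisible by 457; 457 is unramified.
Compute (327/457) via Euler: 327^((457-1)/2) mod 457 = 1, so (327/457) = 1.
(327/457) = 1, so 457 splits.

split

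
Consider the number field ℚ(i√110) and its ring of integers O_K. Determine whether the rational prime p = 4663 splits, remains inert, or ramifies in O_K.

Since -110 ≢ 1 mod 4, the ring of integers is ℤ[√-110] with discriminant 4·(-110) = -440.
4663 ∤ -440, so 4663 is unramified.
(-110/4663) = 4553^2331 mod 4663 = 1, giving Legendre symbol 1.
(-110/4663) = 1, so 4663 splits.

split — (4663) = 𝔭₁𝔭₂ with 𝔭₁ ≠ 𝔭₂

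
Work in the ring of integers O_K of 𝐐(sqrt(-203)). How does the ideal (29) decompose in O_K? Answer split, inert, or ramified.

ramifies in O_K

Since -203 ≡ 1 mod 4, the ring of integers is ℤ[(1+√-203)/2] with discriminant -203.
29 divides disc(K) = -203, so 29 ramifies.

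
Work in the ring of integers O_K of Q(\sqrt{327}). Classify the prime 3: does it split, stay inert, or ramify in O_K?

p ramifies

327 mod 4 = 3, hence disc K = 4·327 = 1308 and O_K = ℤ[√327].
3 divides disc(K) = 1308, so 3 ramifies.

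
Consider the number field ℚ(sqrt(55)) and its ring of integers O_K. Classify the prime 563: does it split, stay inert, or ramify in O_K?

p is inert

d = 55 ≡ 3 (mod 4), so O_K = ℤ[√55] and disc(K) = 4d = 220.
563 ∤ 220, so 563 is unramified.
Compute (55/563) via Euler: 55^((563-1)/2) mod 563 = 562, so (55/563) = -1.
(55/563) = -1, so 563 is inert.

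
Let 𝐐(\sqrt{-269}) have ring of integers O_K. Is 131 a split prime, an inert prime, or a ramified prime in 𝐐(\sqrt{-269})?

-269 mod 4 = 3, hence disc K = 4·(-269) = -1076 and O_K = ℤ[√-269].
131 ∤ -1076, so 131 is unramified.
(-269/131) = 124^65 mod 131 = 130, giving Legendre symbol -1.
Legendre symbol -1 ⇒ 131 is inert.

remains prime (inert)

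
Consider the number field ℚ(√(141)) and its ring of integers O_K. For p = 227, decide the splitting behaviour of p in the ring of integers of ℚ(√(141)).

227 splits in O_K

141 mod 4 = 1, hence disc K = 141 and O_K = ℤ[(1+√141)/2].
227 ∤ 141, so 227 is unramified.
Compute (141/227) via Euler: 141^((227-1)/2) mod 227 = 1, so (141/227) = 1.
(141/227) = 1, so 227 splits.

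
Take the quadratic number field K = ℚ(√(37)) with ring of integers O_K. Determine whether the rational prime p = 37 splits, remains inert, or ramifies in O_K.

d = 37 ≡ 1 (mod 4), so O_K = ℤ[(1+√37)/2] and disc(K) = d = 37.
37 divides disc(K) = 37, so 37 ramifies.

ramifies in O_K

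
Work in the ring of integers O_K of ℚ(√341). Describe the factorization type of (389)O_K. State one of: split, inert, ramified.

remains prime (inert)

Since 341 ≡ 1 mod 4, the ring of integers is ℤ[(1+√341)/2] with discriminant 341.
389 ∤ 341, so 389 is unramified.
(341/389) = 341^194 mod 389 = 388, giving Legendre symbol -1.
d is a non-residue mod p, hence 389 remains inert in O_K.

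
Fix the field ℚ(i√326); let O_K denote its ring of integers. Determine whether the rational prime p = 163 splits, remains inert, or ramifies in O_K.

ramified

-326 mod 4 = 2, hence disc K = 4·(-326) = -1304 and O_K = ℤ[√-326].
163 divides disc(K) = -1304, so 163 ramifies.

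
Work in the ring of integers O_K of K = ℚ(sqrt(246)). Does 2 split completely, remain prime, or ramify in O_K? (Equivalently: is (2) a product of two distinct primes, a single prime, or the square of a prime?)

d = 246 ≡ 2 (mod 4), so O_K = ℤ[√246] and disc(K) = 4d = 984.
2 divides disc(K) = 984, so 2 ramifies.

ramified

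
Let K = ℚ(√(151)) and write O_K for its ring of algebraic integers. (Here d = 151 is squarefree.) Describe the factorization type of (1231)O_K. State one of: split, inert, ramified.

151 mod 4 = 3, hence disc K = 4·151 = 604 and O_K = ℤ[√151].
disc(K) = 604 is not divisible by 1231; 1231 is unramified.
Compute (151/1231) via Euler: 151^((1231-1)/2) mod 1231 = 1, so (151/1231) = 1.
d is a quadratic residue mod p, hence 1231 splits in O_K.

1231 splits in O_K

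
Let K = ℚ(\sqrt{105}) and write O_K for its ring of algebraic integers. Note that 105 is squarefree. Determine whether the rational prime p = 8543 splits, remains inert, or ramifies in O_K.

Since 105 ≡ 1 mod 4, the ring of integers is ℤ[(1+√105)/2] with discriminant 105.
8543 ∤ 105, so 8543 is unramified.
Euler's criterion: 105^4271 mod 8543 = 8542. Thus (105|8543) = -1.
Legendre symbol -1 ⇒ 8543 is inert.

p is inert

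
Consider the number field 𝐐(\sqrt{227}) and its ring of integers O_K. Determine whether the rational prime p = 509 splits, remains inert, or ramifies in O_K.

inert — (509) stays prime in O_K

d = 227 ≡ 3 (mod 4), so O_K = ℤ[√227] and disc(K) = 4d = 908.
disc(K) = 908 is not divisible by 509; 509 is unramified.
(227/509) = 227^254 mod 509 = 508, giving Legendre symbol -1.
(227/509) = -1, so 509 is inert.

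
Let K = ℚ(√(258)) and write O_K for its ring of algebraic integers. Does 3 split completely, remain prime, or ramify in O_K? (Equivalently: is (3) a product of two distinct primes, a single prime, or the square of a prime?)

3 is ramified

258 mod 4 = 2, hence disc K = 4·258 = 1032 and O_K = ℤ[√258].
Ramification test: 3 | 1032. The prime 3 ramifies in K.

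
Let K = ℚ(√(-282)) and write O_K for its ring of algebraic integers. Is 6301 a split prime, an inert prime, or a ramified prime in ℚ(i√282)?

Since -282 ≢ 1 mod 4, the ring of integers is ℤ[√-282] with discriminant 4·(-282) = -1128.
disc(K) = -1128 is not divisible by 6301; 6301 is unramified.
Euler's criterion: (-282)^3150 mod 6301 = 6300. Thus (-282|6301) = -1.
(-282/6301) = -1, so 6301 is inert.

p is inert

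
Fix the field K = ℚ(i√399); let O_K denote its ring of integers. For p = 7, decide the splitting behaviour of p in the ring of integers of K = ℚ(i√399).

7 is ramified

d = -399 ≡ 1 (mod 4), so O_K = ℤ[(1+√-399)/2] and disc(K) = d = -399.
disc(K) = -399 = 7·(-57), so p = 7 is ramified.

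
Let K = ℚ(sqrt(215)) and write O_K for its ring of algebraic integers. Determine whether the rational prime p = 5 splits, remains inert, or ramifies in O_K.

Since 215 ≢ 1 mod 4, the ring of integers is ℤ[√215] with discriminant 4·215 = 860.
Ramification test: 5 | 860. The prime 5 ramifies in K.

ramifies in O_K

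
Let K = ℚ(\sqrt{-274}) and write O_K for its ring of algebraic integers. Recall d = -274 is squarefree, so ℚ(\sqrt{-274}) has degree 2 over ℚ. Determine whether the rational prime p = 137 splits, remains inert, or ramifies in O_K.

p ramifies

Since -274 ≢ 1 mod 4, the ring of integers is ℤ[√-274] with discriminant 4·(-274) = -1096.
137 divides disc(K) = -1096, so 137 ramifies.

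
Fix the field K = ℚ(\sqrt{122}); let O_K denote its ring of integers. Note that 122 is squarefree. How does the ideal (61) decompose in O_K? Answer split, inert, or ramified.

ramified

d = 122 ≡ 2 (mod 4), so O_K = ℤ[√122] and disc(K) = 4d = 488.
Ramification test: 61 | 488. The prime 61 ramifies in K.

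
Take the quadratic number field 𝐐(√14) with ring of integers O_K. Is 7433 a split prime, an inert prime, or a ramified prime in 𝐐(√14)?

p is inert

d = 14 ≡ 2 (mod 4), so O_K = ℤ[√14] and disc(K) = 4d = 56.
7433 ∤ 56, so 7433 is unramified.
Compute (14/7433) via Euler: 14^((7433-1)/2) mod 7433 = 7432, so (14/7433) = -1.
(14/7433) = -1, so 7433 is inert.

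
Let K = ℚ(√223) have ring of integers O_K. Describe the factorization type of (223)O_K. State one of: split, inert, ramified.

d = 223 ≡ 3 (mod 4), so O_K = ℤ[√223] and disc(K) = 4d = 892.
223 divides disc(K) = 892, so 223 ramifies.

ramifies in O_K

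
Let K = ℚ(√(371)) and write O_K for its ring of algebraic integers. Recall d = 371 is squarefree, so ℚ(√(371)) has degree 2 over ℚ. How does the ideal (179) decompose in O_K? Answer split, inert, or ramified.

Since 371 ≢ 1 mod 4, the ring of integers is ℤ[√371] with discriminant 4·371 = 1484.
Since gcd(179, 1484) = 1 the prime 179 does not ramify.
Euler's criterion: 371^89 mod 179 = 1. Thus (371|179) = 1.
Legendre symbol 1 ⇒ 179 is split.

179 splits in O_K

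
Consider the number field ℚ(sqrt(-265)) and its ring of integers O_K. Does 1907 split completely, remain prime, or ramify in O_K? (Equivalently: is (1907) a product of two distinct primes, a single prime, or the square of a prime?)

split — (1907) = 𝔭₁𝔭₂ with 𝔭₁ ≠ 𝔭₂

Since -265 ≢ 1 mod 4, the ring of integers is ℤ[√-265] with discriminant 4·(-265) = -1060.
Since gcd(1907, -1060) = 1 the prime 1907 does not ramify.
Euler's criterion: (-265)^953 mod 1907 = 1. Thus (-265|1907) = 1.
(-265/1907) = 1, so 1907 splits.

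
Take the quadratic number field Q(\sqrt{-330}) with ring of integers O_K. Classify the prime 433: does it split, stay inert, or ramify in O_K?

inert

-330 mod 4 = 2, hence disc K = 4·(-330) = -1320 and O_K = ℤ[√-330].
Since gcd(433, -1320) = 1 the prime 433 does not ramify.
Euler's criterion: (-330)^216 mod 433 = 432. Thus (-330|433) = -1.
(-330/433) = -1, so 433 is inert.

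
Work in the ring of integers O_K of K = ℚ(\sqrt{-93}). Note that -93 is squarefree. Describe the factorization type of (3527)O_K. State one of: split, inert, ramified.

remains prime (inert)

-93 mod 4 = 3, hence disc K = 4·(-93) = -372 and O_K = ℤ[√-93].
3527 ∤ -372, so 3527 is unramified.
Legendre symbol by Euler's criterion: (-93/3527) ≡ (-93)^1763 ≡ 3526 (mod 3527), i.e. (-93/3527) = -1.
(-93/3527) = -1, so 3527 is inert.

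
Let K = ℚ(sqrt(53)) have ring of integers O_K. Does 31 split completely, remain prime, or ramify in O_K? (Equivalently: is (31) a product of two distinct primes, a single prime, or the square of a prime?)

Since 53 ≡ 1 mod 4, the ring of integers is ℤ[(1+√53)/2] with discriminant 53.
Since gcd(31, 53) = 1 the prime 31 does not ramify.
Compute (53/31) via Euler: 22^((31-1)/2) mod 31 = 30, so (53/31) = -1.
d is a non-residue mod p, hence 31 remains inert in O_K.

p is inert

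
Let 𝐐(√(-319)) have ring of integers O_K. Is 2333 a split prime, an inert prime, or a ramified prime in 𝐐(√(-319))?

-319 mod 4 = 1, hence disc K = -319 and O_K = ℤ[(1+√-319)/2].
Since gcd(2333, -319) = 1 the prime 2333 does not ramify.
Compute (-319/2333) via Euler: 2014^((2333-1)/2) mod 2333 = 1, so (-319/2333) = 1.
(-319/2333) = 1, so 2333 splits.

p splits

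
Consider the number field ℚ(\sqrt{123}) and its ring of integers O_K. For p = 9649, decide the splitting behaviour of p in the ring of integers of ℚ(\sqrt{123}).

Since 123 ≢ 1 mod 4, the ring of integers is ℤ[√123] with discriminant 4·123 = 492.
9649 ∤ 492, so 9649 is unramified.
(123/9649) = 123^4824 mod 9649 = 9648, giving Legendre symbol -1.
(123/9649) = -1, so 9649 is inert.

inert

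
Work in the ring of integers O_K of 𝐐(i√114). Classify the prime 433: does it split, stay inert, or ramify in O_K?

p is inert

d = -114 ≡ 2 (mod 4), so O_K = ℤ[√-114] and disc(K) = 4d = -456.
disc(K) = -456 is not divisible by 433; 433 is unramified.
(-114/433) = 319^216 mod 433 = 432, giving Legendre symbol -1.
Legendre symbol -1 ⇒ 433 is inert.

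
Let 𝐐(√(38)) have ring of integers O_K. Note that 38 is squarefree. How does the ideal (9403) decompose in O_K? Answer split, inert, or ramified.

38 mod 4 = 2, hence disc K = 4·38 = 152 and O_K = ℤ[√38].
9403 ∤ 152, so 9403 is unramified.
Compute (38/9403) via Euler: 38^((9403-1)/2) mod 9403 = 1, so (38/9403) = 1.
(38/9403) = 1, so 9403 splits.

9403 splits in O_K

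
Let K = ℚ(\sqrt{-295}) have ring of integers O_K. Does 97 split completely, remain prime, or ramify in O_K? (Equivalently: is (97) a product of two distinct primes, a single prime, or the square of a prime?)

-295 mod 4 = 1, hence disc K = -295 and O_K = ℤ[(1+√-295)/2].
Since gcd(97, -295) = 1 the prime 97 does not ramify.
(-295/97) = 93^48 mod 97 = 1, giving Legendre symbol 1.
d is a quadratic residue mod p, hence 97 splits in O_K.

97 splits in O_K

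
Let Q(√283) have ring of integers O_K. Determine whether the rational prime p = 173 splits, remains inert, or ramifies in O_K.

inert

Since 283 ≢ 1 mod 4, the ring of integers is ℤ[√283] with discriminant 4·283 = 1132.
173 ∤ 1132, so 173 is unramified.
Legendre symbol by Euler's criterion: (283/173) ≡ 283^86 ≡ 172 (mod 173), i.e. (283/173) = -1.
d is a non-residue mod p, hence 173 remains inert in O_K.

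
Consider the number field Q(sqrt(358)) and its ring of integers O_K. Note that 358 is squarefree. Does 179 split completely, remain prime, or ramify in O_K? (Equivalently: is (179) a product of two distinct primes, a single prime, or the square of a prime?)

358 mod 4 = 2, hence disc K = 4·358 = 1432 and O_K = ℤ[√358].
disc(K) = 1432 = 179·8, so p = 179 is ramified.

p ramifies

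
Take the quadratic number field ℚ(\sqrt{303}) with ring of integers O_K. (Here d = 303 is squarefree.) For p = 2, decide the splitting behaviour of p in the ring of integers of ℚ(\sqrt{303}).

Since 303 ≢ 1 mod 4, the ring of integers is ℤ[√303] with discriminant 4·303 = 1212.
Ramification test: 2 | 1212. The prime 2 ramifies in K.

p ramifies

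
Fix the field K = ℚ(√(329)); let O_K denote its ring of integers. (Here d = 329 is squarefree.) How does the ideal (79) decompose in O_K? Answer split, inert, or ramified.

79 splits in O_K

d = 329 ≡ 1 (mod 4), so O_K = ℤ[(1+√329)/2] and disc(K) = d = 329.
Since gcd(79, 329) = 1 the prime 79 does not ramify.
(329/79) = 13^39 mod 79 = 1, giving Legendre symbol 1.
d is a quadratic residue mod p, hence 79 splits in O_K.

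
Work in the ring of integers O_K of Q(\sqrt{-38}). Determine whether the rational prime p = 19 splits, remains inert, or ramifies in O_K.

-38 mod 4 = 2, hence disc K = 4·(-38) = -152 and O_K = ℤ[√-38].
disc(K) = -152 = 19·(-8), so p = 19 is ramified.

ramifies in O_K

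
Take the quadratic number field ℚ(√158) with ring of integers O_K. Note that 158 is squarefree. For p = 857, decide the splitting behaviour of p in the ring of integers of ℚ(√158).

158 mod 4 = 2, hence disc K = 4·158 = 632 and O_K = ℤ[√158].
Since gcd(857, 632) = 1 the prime 857 does not ramify.
Euler's criterion: 158^428 mod 857 = 1. Thus (158|857) = 1.
(158/857) = 1, so 857 splits.

857 splits in O_K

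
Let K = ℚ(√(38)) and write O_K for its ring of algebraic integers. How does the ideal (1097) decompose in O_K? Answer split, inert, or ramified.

1097 remains inert

38 mod 4 = 2, hence disc K = 4·38 = 152 and O_K = ℤ[√38].
1097 ∤ 152, so 1097 is unramified.
Euler's criterion: 38^548 mod 1097 = 1096. Thus (38|1097) = -1.
Legendre symbol -1 ⇒ 1097 is inert.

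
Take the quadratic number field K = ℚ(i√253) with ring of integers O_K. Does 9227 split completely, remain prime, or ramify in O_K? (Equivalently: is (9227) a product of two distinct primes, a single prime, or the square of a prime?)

-253 mod 4 = 3, hence disc K = 4·(-253) = -1012 and O_K = ℤ[√-253].
disc(K) = -1012 is not divisible by 9227; 9227 is unramified.
Legendre symbol by Euler's criterion: (-253/9227) ≡ (-253)^4613 ≡ 9226 (mod 9227), i.e. (-253/9227) = -1.
d is a non-residue mod p, hence 9227 remains inert in O_K.

inert — (9227) stays prime in O_K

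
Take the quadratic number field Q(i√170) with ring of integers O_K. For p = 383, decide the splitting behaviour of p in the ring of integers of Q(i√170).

split

Since -170 ≢ 1 mod 4, the ring of integers is ℤ[√-170] with discriminant 4·(-170) = -680.
disc(K) = -680 is not divisible by 383; 383 is unramified.
Euler's criterion: (-170)^191 mod 383 = 1. Thus (-170|383) = 1.
(-170/383) = 1, so 383 splits.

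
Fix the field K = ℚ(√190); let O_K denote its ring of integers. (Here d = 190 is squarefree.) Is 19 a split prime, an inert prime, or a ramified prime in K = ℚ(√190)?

d = 190 ≡ 2 (mod 4), so O_K = ℤ[√190] and disc(K) = 4d = 760.
Ramification test: 19 | 760. The prime 19 ramifies in K.

19 is ramified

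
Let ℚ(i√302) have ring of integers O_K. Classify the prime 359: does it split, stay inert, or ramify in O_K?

d = -302 ≡ 2 (mod 4), so O_K = ℤ[√-302] and disc(K) = 4d = -1208.
disc(K) = -1208 is not divisible by 359; 359 is unramified.
Compute (-302/359) via Euler: 57^((359-1)/2) mod 359 = 358, so (-302/359) = -1.
(-302/359) = -1, so 359 is inert.

remains prime (inert)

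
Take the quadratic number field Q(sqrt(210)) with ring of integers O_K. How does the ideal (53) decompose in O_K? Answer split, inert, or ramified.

210 mod 4 = 2, hence disc K = 4·210 = 840 and O_K = ℤ[√210].
53 ∤ 840, so 53 is unramified.
Compute (210/53) via Euler: 51^((53-1)/2) mod 53 = 52, so (210/53) = -1.
Legendre symbol -1 ⇒ 53 is inert.

53 remains inert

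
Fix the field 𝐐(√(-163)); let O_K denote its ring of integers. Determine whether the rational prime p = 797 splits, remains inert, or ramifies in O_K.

splits completely

d = -163 ≡ 1 (mod 4), so O_K = ℤ[(1+√-163)/2] and disc(K) = d = -163.
disc(K) = -163 is not divisible by 797; 797 is unramified.
Compute (-163/797) via Euler: 634^((797-1)/2) mod 797 = 1, so (-163/797) = 1.
d is a quadratic residue mod p, hence 797 splits in O_K.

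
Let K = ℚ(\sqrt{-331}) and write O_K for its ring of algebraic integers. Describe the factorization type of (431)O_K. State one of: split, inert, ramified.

p splits

Since -331 ≡ 1 mod 4, the ring of integers is ℤ[(1+√-331)/2] with discriminant -331.
431 ∤ -331, so 431 is unramified.
Euler's criterion: (-331)^215 mod 431 = 1. Thus (-331|431) = 1.
Legendre symbol 1 ⇒ 431 is split.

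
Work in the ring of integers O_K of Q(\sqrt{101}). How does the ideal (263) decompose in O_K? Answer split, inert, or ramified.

101 mod 4 = 1, hence disc K = 101 and O_K = ℤ[(1+√101)/2].
263 ∤ 101, so 263 is unramified.
Euler's criterion: 101^131 mod 263 = 262. Thus (101|263) = -1.
Legendre symbol -1 ⇒ 263 is inert.

inert — (263) stays prime in O_K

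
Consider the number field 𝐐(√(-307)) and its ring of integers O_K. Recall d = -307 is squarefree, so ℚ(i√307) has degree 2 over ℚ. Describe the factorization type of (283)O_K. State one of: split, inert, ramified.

-307 mod 4 = 1, hence disc K = -307 and O_K = ℤ[(1+√-307)/2].
disc(K) = -307 is not divisible by 283; 283 is unramified.
(-307/283) = 259^141 mod 283 = 282, giving Legendre symbol -1.
(-307/283) = -1, so 283 is inert.

remains prime (inert)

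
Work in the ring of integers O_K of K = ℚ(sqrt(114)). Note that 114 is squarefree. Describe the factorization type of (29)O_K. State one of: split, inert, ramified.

Since 114 ≢ 1 mod 4, the ring of integers is ℤ[√114] with discriminant 4·114 = 456.
29 ∤ 456, so 29 is unramified.
Euler's criterion: 114^14 mod 29 = 28. Thus (114|29) = -1.
d is a non-residue mod p, hence 29 remains inert in O_K.

p is inert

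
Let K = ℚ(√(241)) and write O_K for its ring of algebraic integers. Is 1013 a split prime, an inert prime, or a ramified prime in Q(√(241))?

241 mod 4 = 1, hence disc K = 241 and O_K = ℤ[(1+√241)/2].
Since gcd(1013, 241) = 1 the prime 1013 does not ramify.
(241/1013) = 241^506 mod 1013 = 1, giving Legendre symbol 1.
Legendre symbol 1 ⇒ 1013 is split.

split — (1013) = 𝔭₁𝔭₂ with 𝔭₁ ≠ 𝔭₂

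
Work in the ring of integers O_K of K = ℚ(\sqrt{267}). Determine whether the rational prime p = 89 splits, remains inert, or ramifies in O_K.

d = 267 ≡ 3 (mod 4), so O_K = ℤ[√267] and disc(K) = 4d = 1068.
disc(K) = 1068 = 89·12, so p = 89 is ramified.

89 is ramified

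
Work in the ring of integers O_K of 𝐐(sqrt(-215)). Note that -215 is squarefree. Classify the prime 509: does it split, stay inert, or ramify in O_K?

Since -215 ≡ 1 mod 4, the ring of integers is ℤ[(1+√-215)/2] with discriminant -215.
509 ∤ -215, so 509 is unramified.
(-215/509) = 294^254 mod 509 = 1, giving Legendre symbol 1.
d is a quadratic residue mod p, hence 509 splits in O_K.

split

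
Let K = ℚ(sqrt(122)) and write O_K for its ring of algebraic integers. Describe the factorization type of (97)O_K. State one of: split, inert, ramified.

split — (97) = 𝔭₁𝔭₂ with 𝔭₁ ≠ 𝔭₂

122 mod 4 = 2, hence disc K = 4·122 = 488 and O_K = ℤ[√122].
disc(K) = 488 is not divisible by 97; 97 is unramified.
(122/97) = 25^48 mod 97 = 1, giving Legendre symbol 1.
d is a quadratic residue mod p, hence 97 splits in O_K.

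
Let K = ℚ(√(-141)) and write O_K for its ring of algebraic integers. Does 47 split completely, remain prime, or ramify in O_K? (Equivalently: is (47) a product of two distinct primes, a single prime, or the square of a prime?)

d = -141 ≡ 3 (mod 4), so O_K = ℤ[√-141] and disc(K) = 4d = -564.
47 divides disc(K) = -564, so 47 ramifies.

ramified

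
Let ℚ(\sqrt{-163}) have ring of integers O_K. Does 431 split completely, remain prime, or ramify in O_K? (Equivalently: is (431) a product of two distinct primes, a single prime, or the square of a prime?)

Since -163 ≡ 1 mod 4, the ring of integers is ℤ[(1+√-163)/2] with discriminant -163.
disc(K) = -163 is not divisible by 431; 431 is unramified.
Legendre symbol by Euler's criterion: (-163/431) ≡ (-163)^215 ≡ 430 (mod 431), i.e. (-163/431) = -1.
(-163/431) = -1, so 431 is inert.

431 remains inert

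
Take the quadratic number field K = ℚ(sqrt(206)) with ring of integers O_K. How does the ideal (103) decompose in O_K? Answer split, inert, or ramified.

ramified — (103) = 𝔭²

206 mod 4 = 2, hence disc K = 4·206 = 824 and O_K = ℤ[√206].
103 divides disc(K) = 824, so 103 ramifies.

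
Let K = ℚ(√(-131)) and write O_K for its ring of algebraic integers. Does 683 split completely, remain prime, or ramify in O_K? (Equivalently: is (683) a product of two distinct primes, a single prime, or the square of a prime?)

-131 mod 4 = 1, hence disc K = -131 and O_K = ℤ[(1+√-131)/2].
683 ∤ -131, so 683 is unramified.
(-131/683) = 552^341 mod 683 = 1, giving Legendre symbol 1.
d is a quadratic residue mod p, hence 683 splits in O_K.

683 splits in O_K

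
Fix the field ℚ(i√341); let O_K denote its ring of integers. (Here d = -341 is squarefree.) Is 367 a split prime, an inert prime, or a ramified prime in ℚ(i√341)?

d = -341 ≡ 3 (mod 4), so O_K = ℤ[√-341] and disc(K) = 4d = -1364.
disc(K) = -1364 is not divisible by 367; 367 is unramified.
Compute (-341/367) via Euler: 26^((367-1)/2) mod 367 = 1, so (-341/367) = 1.
(-341/367) = 1, so 367 splits.

split — (367) = 𝔭₁𝔭₂ with 𝔭₁ ≠ 𝔭₂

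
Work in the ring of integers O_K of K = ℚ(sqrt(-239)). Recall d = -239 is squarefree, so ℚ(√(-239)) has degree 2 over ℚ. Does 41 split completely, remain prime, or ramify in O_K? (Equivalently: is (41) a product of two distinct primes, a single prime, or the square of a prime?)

inert — (41) stays prime in O_K

d = -239 ≡ 1 (mod 4), so O_K = ℤ[(1+√-239)/2] and disc(K) = d = -239.
Since gcd(41, -239) = 1 the prime 41 does not ramify.
Compute (-239/41) via Euler: 7^((41-1)/2) mod 41 = 40, so (-239/41) = -1.
(-239/41) = -1, so 41 is inert.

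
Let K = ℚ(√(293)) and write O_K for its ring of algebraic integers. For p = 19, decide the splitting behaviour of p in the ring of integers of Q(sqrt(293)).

d = 293 ≡ 1 (mod 4), so O_K = ℤ[(1+√293)/2] and disc(K) = d = 293.
19 ∤ 293, so 19 is unramified.
Compute (293/19) via Euler: 8^((19-1)/2) mod 19 = 18, so (293/19) = -1.
d is a non-residue mod p, hence 19 remains inert in O_K.

inert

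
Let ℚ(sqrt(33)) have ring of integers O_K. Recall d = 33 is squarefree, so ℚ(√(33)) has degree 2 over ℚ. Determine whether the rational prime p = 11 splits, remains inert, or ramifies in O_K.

p ramifies

Since 33 ≡ 1 mod 4, the ring of integers is ℤ[(1+√33)/2] with discriminant 33.
Ramification test: 11 | 33. The prime 11 ramifies in K.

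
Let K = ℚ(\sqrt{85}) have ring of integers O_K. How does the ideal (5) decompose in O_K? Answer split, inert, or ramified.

85 mod 4 = 1, hence disc K = 85 and O_K = ℤ[(1+√85)/2].
5 divides disc(K) = 85, so 5 ramifies.

ramified — (5) = 𝔭²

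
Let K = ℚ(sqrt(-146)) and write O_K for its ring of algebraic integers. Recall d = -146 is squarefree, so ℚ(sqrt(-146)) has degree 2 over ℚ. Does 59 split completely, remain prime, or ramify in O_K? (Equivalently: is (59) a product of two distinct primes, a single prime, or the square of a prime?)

inert

Since -146 ≢ 1 mod 4, the ring of integers is ℤ[√-146] with discriminant 4·(-146) = -584.
disc(K) = -584 is not divisible by 59; 59 is unramified.
Compute (-146/59) via Euler: 31^((59-1)/2) mod 59 = 58, so (-146/59) = -1.
Legendre symbol -1 ⇒ 59 is inert.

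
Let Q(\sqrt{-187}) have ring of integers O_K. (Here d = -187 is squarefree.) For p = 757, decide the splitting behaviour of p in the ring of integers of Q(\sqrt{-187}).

split — (757) = 𝔭₁𝔭₂ with 𝔭₁ ≠ 𝔭₂

Since -187 ≡ 1 mod 4, the ring of integers is ℤ[(1+√-187)/2] with discriminant -187.
757 ∤ -187, so 757 is unramified.
Compute (-187/757) via Euler: 570^((757-1)/2) mod 757 = 1, so (-187/757) = 1.
(-187/757) = 1, so 757 splits.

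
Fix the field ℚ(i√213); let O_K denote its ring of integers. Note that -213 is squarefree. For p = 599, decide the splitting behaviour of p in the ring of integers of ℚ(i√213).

d = -213 ≡ 3 (mod 4), so O_K = ℤ[√-213] and disc(K) = 4d = -852.
Since gcd(599, -852) = 1 the prime 599 does not ramify.
Euler's criterion: (-213)^299 mod 599 = 598. Thus (-213|599) = -1.
Legendre symbol -1 ⇒ 599 is inert.

inert — (599) stays prime in O_K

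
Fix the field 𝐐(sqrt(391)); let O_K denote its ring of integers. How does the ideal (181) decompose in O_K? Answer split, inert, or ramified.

181 splits in O_K

391 mod 4 = 3, hence disc K = 4·391 = 1564 and O_K = ℤ[√391].
Since gcd(181, 1564) = 1 the prime 181 does not ramify.
Compute (391/181) via Euler: 29^((181-1)/2) mod 181 = 1, so (391/181) = 1.
d is a quadratic residue mod p, hence 181 splits in O_K.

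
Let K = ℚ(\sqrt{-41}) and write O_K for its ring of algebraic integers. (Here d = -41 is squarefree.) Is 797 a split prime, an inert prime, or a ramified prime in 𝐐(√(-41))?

p splits

d = -41 ≡ 3 (mod 4), so O_K = ℤ[√-41] and disc(K) = 4d = -164.
797 ∤ -164, so 797 is unramified.
Legendre symbol by Euler's criterion: (-41/797) ≡ (-41)^398 ≡ 1 (mod 797), i.e. (-41/797) = 1.
d is a quadratic residue mod p, hence 797 splits in O_K.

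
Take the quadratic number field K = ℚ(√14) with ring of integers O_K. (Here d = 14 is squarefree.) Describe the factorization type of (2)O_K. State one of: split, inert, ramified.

ramifies in O_K

d = 14 ≡ 2 (mod 4), so O_K = ℤ[√14] and disc(K) = 4d = 56.
2 divides disc(K) = 56, so 2 ramifies.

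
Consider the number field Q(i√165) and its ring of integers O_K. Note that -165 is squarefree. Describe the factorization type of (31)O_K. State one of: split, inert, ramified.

-165 mod 4 = 3, hence disc K = 4·(-165) = -660 and O_K = ℤ[√-165].
31 ∤ -660, so 31 is unramified.
Legendre symbol by Euler's criterion: (-165/31) ≡ (-165)^15 ≡ 30 (mod 31), i.e. (-165/31) = -1.
d is a non-residue mod p, hence 31 remains inert in O_K.

p is inert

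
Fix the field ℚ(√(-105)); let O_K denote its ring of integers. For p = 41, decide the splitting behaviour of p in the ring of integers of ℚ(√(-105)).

splits completely

Since -105 ≢ 1 mod 4, the ring of integers is ℤ[√-105] with discriminant 4·(-105) = -420.
disc(K) = -420 is not divisible by 41; 41 is unramified.
Compute (-105/41) via Euler: 18^((41-1)/2) mod 41 = 1, so (-105/41) = 1.
d is a quadratic residue mod p, hence 41 splits in O_K.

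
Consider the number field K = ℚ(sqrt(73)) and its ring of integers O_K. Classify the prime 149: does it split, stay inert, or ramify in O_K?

d = 73 ≡ 1 (mod 4), so O_K = ℤ[(1+√73)/2] and disc(K) = d = 73.
Since gcd(149, 73) = 1 the prime 149 does not ramify.
Legendre symbol by Euler's criterion: (73/149) ≡ 73^74 ≡ 1 (mod 149), i.e. (73/149) = 1.
d is a quadratic residue mod p, hence 149 splits in O_K.

149 splits in O_K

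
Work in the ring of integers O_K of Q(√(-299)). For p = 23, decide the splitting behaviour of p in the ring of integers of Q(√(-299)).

23 is ramified

-299 mod 4 = 1, hence disc K = -299 and O_K = ℤ[(1+√-299)/2].
23 divides disc(K) = -299, so 23 ramifies.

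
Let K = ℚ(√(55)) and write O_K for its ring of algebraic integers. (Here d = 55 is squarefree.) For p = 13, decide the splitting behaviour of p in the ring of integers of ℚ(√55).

split — (13) = 𝔭₁𝔭₂ with 𝔭₁ ≠ 𝔭₂

Since 55 ≢ 1 mod 4, the ring of integers is ℤ[√55] with discriminant 4·55 = 220.
13 ∤ 220, so 13 is unramified.
Compute (55/13) via Euler: 3^((13-1)/2) mod 13 = 1, so (55/13) = 1.
d is a quadratic residue mod p, hence 13 splits in O_K.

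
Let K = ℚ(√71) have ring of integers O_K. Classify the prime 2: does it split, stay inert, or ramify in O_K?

p ramifies

d = 71 ≡ 3 (mod 4), so O_K = ℤ[√71] and disc(K) = 4d = 284.
Ramification test: 2 | 284. The prime 2 ramifies in K.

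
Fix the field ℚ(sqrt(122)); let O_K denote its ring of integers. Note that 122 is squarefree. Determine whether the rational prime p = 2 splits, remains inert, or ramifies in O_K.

122 mod 4 = 2, hence disc K = 4·122 = 488 and O_K = ℤ[√122].
Ramification test: 2 | 488. The prime 2 ramifies in K.

ramified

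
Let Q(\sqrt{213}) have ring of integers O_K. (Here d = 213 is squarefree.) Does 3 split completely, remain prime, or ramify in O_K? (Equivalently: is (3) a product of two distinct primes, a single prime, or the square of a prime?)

ramifies in O_K

d = 213 ≡ 1 (mod 4), so O_K = ℤ[(1+√213)/2] and disc(K) = d = 213.
disc(K) = 213 = 3·71, so p = 3 is ramified.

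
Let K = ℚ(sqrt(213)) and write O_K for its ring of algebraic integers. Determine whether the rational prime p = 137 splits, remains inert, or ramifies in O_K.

d = 213 ≡ 1 (mod 4), so O_K = ℤ[(1+√213)/2] and disc(K) = d = 213.
Since gcd(137, 213) = 1 the prime 137 does not ramify.
(213/137) = 76^68 mod 137 = 1, giving Legendre symbol 1.
Legendre symbol 1 ⇒ 137 is split.

p splits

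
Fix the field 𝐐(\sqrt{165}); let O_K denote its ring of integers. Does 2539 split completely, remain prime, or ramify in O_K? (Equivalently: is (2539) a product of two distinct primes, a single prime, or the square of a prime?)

Since 165 ≡ 1 mod 4, the ring of integers is ℤ[(1+√165)/2] with discriminant 165.
Since gcd(2539, 165) = 1 the prime 2539 does not ramify.
(165/2539) = 165^1269 mod 2539 = 1, giving Legendre symbol 1.
(165/2539) = 1, so 2539 splits.

splits completely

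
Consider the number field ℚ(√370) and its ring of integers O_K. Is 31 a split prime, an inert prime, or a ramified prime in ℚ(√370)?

inert

d = 370 ≡ 2 (mod 4), so O_K = ℤ[√370] and disc(K) = 4d = 1480.
Since gcd(31, 1480) = 1 the prime 31 does not ramify.
(370/31) = 29^15 mod 31 = 30, giving Legendre symbol -1.
d is a non-residue mod p, hence 31 remains inert in O_K.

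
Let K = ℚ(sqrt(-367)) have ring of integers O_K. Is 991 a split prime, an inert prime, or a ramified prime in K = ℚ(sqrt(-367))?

991 remains inert

d = -367 ≡ 1 (mod 4), so O_K = ℤ[(1+√-367)/2] and disc(K) = d = -367.
disc(K) = -367 is not divisible by 991; 991 is unramified.
Legendre symbol by Euler's criterion: (-367/991) ≡ (-367)^495 ≡ 990 (mod 991), i.e. (-367/991) = -1.
d is a non-residue mod p, hence 991 remains inert in O_K.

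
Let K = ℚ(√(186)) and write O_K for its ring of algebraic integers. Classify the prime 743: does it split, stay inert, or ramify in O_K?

split — (743) = 𝔭₁𝔭₂ with 𝔭₁ ≠ 𝔭₂

186 mod 4 = 2, hence disc K = 4·186 = 744 and O_K = ℤ[√186].
743 ∤ 744, so 743 is unramified.
Compute (186/743) via Euler: 186^((743-1)/2) mod 743 = 1, so (186/743) = 1.
Legendre symbol 1 ⇒ 743 is split.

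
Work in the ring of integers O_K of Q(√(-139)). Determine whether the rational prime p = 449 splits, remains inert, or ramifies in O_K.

d = -139 ≡ 1 (mod 4), so O_K = ℤ[(1+√-139)/2] and disc(K) = d = -139.
disc(K) = -139 is not divisible by 449; 449 is unramified.
(-139/449) = 310^224 mod 449 = 448, giving Legendre symbol -1.
Legendre symbol -1 ⇒ 449 is inert.

p is inert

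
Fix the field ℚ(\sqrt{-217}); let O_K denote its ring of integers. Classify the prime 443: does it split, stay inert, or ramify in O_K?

Since -217 ≢ 1 mod 4, the ring of integers is ℤ[√-217] with discriminant 4·(-217) = -868.
disc(K) = -868 is not divisible by 443; 443 is unramified.
Legendre symbol by Euler's criterion: (-217/443) ≡ (-217)^221 ≡ 442 (mod 443), i.e. (-217/443) = -1.
(-217/443) = -1, so 443 is inert.

443 remains inert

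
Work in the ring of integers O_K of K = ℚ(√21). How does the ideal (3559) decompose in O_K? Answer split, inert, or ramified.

21 mod 4 = 1, hence disc K = 21 and O_K = ℤ[(1+√21)/2].
Since gcd(3559, 21) = 1 the prime 3559 does not ramify.
(21/3559) = 21^1779 mod 3559 = 3558, giving Legendre symbol -1.
(21/3559) = -1, so 3559 is inert.

3559 remains inert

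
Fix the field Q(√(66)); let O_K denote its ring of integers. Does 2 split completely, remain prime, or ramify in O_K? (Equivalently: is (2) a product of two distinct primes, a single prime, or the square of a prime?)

Since 66 ≢ 1 mod 4, the ring of integers is ℤ[√66] with discriminant 4·66 = 264.
disc(K) = 264 = 2·132, so p = 2 is ramified.

ramified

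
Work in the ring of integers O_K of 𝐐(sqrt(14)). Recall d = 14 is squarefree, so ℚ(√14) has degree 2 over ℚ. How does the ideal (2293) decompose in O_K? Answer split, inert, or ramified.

Since 14 ≢ 1 mod 4, the ring of integers is ℤ[√14] with discriminant 4·14 = 56.
2293 ∤ 56, so 2293 is unramified.
Compute (14/2293) via Euler: 14^((2293-1)/2) mod 2293 = 2292, so (14/2293) = -1.
(14/2293) = -1, so 2293 is inert.

2293 remains inert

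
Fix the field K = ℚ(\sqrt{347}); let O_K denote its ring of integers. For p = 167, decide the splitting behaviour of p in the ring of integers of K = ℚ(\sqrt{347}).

347 mod 4 = 3, hence disc K = 4·347 = 1388 and O_K = ℤ[√347].
disc(K) = 1388 is not divisible by 167; 167 is unramified.
Legendre symbol by Euler's criterion: (347/167) ≡ 347^83 ≡ 166 (mod 167), i.e. (347/167) = -1.
(347/167) = -1, so 167 is inert.

167 remains inert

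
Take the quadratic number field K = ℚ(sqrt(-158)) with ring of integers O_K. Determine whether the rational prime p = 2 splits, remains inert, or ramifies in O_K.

p ramifies

d = -158 ≡ 2 (mod 4), so O_K = ℤ[√-158] and disc(K) = 4d = -632.
2 divides disc(K) = -632, so 2 ramifies.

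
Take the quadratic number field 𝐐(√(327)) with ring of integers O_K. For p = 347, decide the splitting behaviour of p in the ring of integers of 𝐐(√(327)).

d = 327 ≡ 3 (mod 4), so O_K = ℤ[√327] and disc(K) = 4d = 1308.
Since gcd(347, 1308) = 1 the prime 347 does not ramify.
Compute (327/347) via Euler: 327^((347-1)/2) mod 347 = 1, so (327/347) = 1.
d is a quadratic residue mod p, hence 347 splits in O_K.

p splits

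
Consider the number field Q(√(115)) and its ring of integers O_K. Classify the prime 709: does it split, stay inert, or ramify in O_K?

inert — (709) stays prime in O_K

d = 115 ≡ 3 (mod 4), so O_K = ℤ[√115] and disc(K) = 4d = 460.
709 ∤ 460, so 709 is unramified.
Compute (115/709) via Euler: 115^((709-1)/2) mod 709 = 708, so (115/709) = -1.
Legendre symbol -1 ⇒ 709 is inert.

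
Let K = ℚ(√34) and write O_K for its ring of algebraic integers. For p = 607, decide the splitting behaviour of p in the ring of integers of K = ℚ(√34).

inert

34 mod 4 = 2, hence disc K = 4·34 = 136 and O_K = ℤ[√34].
Since gcd(607, 136) = 1 the prime 607 does not ramify.
Euler's criterion: 34^303 mod 607 = 606. Thus (34|607) = -1.
Legendre symbol -1 ⇒ 607 is inert.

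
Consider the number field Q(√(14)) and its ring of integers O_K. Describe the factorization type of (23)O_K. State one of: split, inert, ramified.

inert — (23) stays prime in O_K

Since 14 ≢ 1 mod 4, the ring of integers is ℤ[√14] with discriminant 4·14 = 56.
23 ∤ 56, so 23 is unramified.
Legendre symbol by Euler's criterion: (14/23) ≡ 14^11 ≡ 22 (mod 23), i.e. (14/23) = -1.
d is a non-residue mod p, hence 23 remains inert in O_K.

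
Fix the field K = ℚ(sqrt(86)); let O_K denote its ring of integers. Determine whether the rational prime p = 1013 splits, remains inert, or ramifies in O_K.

1013 remains inert

86 mod 4 = 2, hence disc K = 4·86 = 344 and O_K = ℤ[√86].
1013 ∤ 344, so 1013 is unramified.
Legendre symbol by Euler's criterion: (86/1013) ≡ 86^506 ≡ 1012 (mod 1013), i.e. (86/1013) = -1.
(86/1013) = -1, so 1013 is inert.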